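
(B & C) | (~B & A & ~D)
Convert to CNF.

(B & C) | (~B & A & ~D)
= (B | ~B) & (B | A) & (B | ~D) & (C | ~B) & (C | A) & (C | ~D)   [distribute | over &]
= (B | A) & (B | ~D) & (C | ~B) & (C | A) & (C | ~D)   [simplify]

(B | A) & (B | ~D) & (C | ~B) & (C | A) & (C | ~D)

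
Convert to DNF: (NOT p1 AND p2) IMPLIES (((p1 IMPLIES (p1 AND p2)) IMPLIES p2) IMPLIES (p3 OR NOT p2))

(NOT p1 AND p2) IMPLIES (((p1 IMPLIES (p1 AND p2)) IMPLIES p2) IMPLIES (p3 OR NOT p2))
= NOT (NOT p1 AND p2) OR (((p1 IMPLIES (p1 AND p2)) IMPLIES p2) IMPLIES (p3 OR NOT p2))   [eliminate IMPLIES]
= NOT (NOT p1 AND p2) OR NOT ((p1 IMPLIES (p1 AND p2)) IMPLIES p2) OR p3 OR NOT p2   [eliminate IMPLIES]
= NOT (NOT p1 AND p2) OR NOT (NOT (p1 IMPLIES (p1 AND p2)) OR p2) OR p3 OR NOT p2   [eliminate IMPLIES]
= NOT (NOT p1 AND p2) OR NOT (NOT (NOT p1 OR (p1 AND p2)) OR p2) OR p3 OR NOT p2   [eliminate IMPLIES]
= NOT NOT p1 OR NOT p2 OR NOT (NOT (NOT p1 OR (p1 AND p2)) OR p2) OR p3 OR NOT p2   [De Morgan]
= p1 OR NOT p2 OR NOT (NOT (NOT p1 OR (p1 AND p2)) OR p2) OR p3 OR NOT p2   [double negation]
= p1 OR NOT p2 OR (NOT NOT (NOT p1 OR (p1 AND p2)) AND NOT p2) OR p3 OR NOT p2   [De Morgan]
= p1 OR NOT p2 OR ((NOT p1 OR (p1 AND p2)) AND NOT p2) OR p3 OR NOT p2   [double negation]
= p1 OR NOT p2 OR (NOT p1 AND NOT p2) OR (p1 AND p2 AND NOT p2) OR p3 OR NOT p2   [distribute AND over OR]
= p1 OR NOT p2 OR p3   [simplify]

p1 OR NOT p2 OR p3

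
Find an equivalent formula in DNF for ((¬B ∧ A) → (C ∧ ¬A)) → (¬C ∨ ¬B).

((¬B ∧ A) → (C ∧ ¬A)) → (¬C ∨ ¬B)
⇔ ¬((¬B ∧ A) → (C ∧ ¬A)) ∨ ¬C ∨ ¬B   [eliminate →]
⇔ ¬(¬(¬B ∧ A) ∨ (C ∧ ¬A)) ∨ ¬C ∨ ¬B   [eliminate →]
⇔ (¬¬(¬B ∧ A) ∧ ¬(C ∧ ¬A)) ∨ ¬C ∨ ¬B   [De Morgan]
⇔ (¬B ∧ A ∧ ¬(C ∧ ¬A)) ∨ ¬C ∨ ¬B   [double negation]
⇔ (¬B ∧ A ∧ (¬C ∨ ¬¬A)) ∨ ¬C ∨ ¬B   [De Morgan]
⇔ (¬B ∧ A ∧ (¬C ∨ A)) ∨ ¬C ∨ ¬B   [double negation]
⇔ (¬B ∧ A ∧ ¬C) ∨ (¬B ∧ A ∧ A) ∨ ¬C ∨ ¬B   [distribute ∧ over ∨]
⇔ ¬C ∨ ¬B   [simplify]

¬C ∨ ¬B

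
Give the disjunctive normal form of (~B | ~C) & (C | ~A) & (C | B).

(~B & C) | (~C & ~A & B)

(~B | ~C) & (C | ~A) & (C | B)
⇔ (~B & C & C) | (~B & C & B) | (~B & ~A & C) | (~B & ~A & B) | (~C & C & C) | (~C & C & B) | (~C & ~A & C) | (~C & ~A & B)   [distribute & over |]
⇔ (~B & C) | (~C & ~A & B)   [simplify]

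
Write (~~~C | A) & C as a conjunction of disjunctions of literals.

(~~~C | A) & C
= (~C | A) & C   [double negation]

(~C | A) & C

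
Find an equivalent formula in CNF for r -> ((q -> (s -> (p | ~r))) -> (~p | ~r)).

r -> ((q -> (s -> (p | ~r))) -> (~p | ~r))
≡ ~r | ((q -> (s -> (p | ~r))) -> (~p | ~r))   (eliminate ->)
≡ ~r | ~(q -> (s -> (p | ~r))) | ~p | ~r   (eliminate ->)
≡ ~r | ~(~q | (s -> (p | ~r))) | ~p | ~r   (eliminate ->)
≡ ~r | ~(~q | ~s | p | ~r) | ~p | ~r   (eliminate ->)
≡ ~r | (~~q & ~~s & ~p & ~~r) | ~p | ~r   (De Morgan)
≡ ~r | (q & ~~s & ~p & ~~r) | ~p | ~r   (double negation)
≡ ~r | (q & s & ~p & ~~r) | ~p | ~r   (double negation)
≡ ~r | (q & s & ~p & r) | ~p | ~r   (double negation)
≡ (~r | q | ~p | ~r) & (~r | s | ~p | ~r) & (~r | ~p | ~p | ~r) & (~r | r | ~p | ~r)   (distribute | over &)
≡ ~r | ~p   (simplify)

~r | ~p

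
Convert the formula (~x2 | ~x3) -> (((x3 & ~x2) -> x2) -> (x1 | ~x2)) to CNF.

(~x2 | ~x3) -> (((x3 & ~x2) -> x2) -> (x1 | ~x2))
≡ ~(~x2 | ~x3) | (((x3 & ~x2) -> x2) -> (x1 | ~x2))   [eliminate ->]
≡ ~(~x2 | ~x3) | ~((x3 & ~x2) -> x2) | x1 | ~x2   [eliminate ->]
≡ ~(~x2 | ~x3) | ~(~(x3 & ~x2) | x2) | x1 | ~x2   [eliminate ->]
≡ (~~x2 & ~~x3) | ~(~(x3 & ~x2) | x2) | x1 | ~x2   [De Morgan]
≡ (x2 & ~~x3) | ~(~(x3 & ~x2) | x2) | x1 | ~x2   [double negation]
≡ (x2 & x3) | ~(~(x3 & ~x2) | x2) | x1 | ~x2   [double negation]
≡ (x2 & x3) | (~~(x3 & ~x2) & ~x2) | x1 | ~x2   [De Morgan]
≡ (x2 & x3) | (x3 & ~x2 & ~x2) | x1 | ~x2   [double negation]
≡ (x2 | x3 | x1 | ~x2) & (x2 | ~x2 | x1 | ~x2) & (x2 | ~x2 | x1 | ~x2) & (x3 | x3 | x1 | ~x2) & (x3 | ~x2 | x1 | ~x2) & (x3 | ~x2 | x1 | ~x2)   [distribute | over &]
≡ x3 | x1 | ~x2   [simplify]

x3 | x1 | ~x2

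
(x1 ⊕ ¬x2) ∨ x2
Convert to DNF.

(¬x1 ∧ ¬x2) ∨ x2

(x1 ⊕ ¬x2) ∨ x2
⇔ (x1 ∧ ¬¬x2) ∨ (¬x1 ∧ ¬x2) ∨ x2   (expand ⊕)
⇔ (x1 ∧ x2) ∨ (¬x1 ∧ ¬x2) ∨ x2   (double negation)
⇔ (¬x1 ∧ ¬x2) ∨ x2   (simplify)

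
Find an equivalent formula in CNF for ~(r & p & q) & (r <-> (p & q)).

~(r & p & q) & (r <-> (p & q))
≡ ~(r & p & q) & (r -> (p & q)) & ((p & q) -> r)
≡ ~(r & p & q) & (~r | (p & q)) & ((p & q) -> r)
≡ ~(r & p & q) & (~r | (p & q)) & (~(p & q) | r)
≡ (~r | ~p | ~q) & (~r | (p & q)) & (~(p & q) | r)
≡ (~r | ~p | ~q) & (~r | (p & q)) & (~p | ~q | r)
≡ (~r | ~p | ~q) & (~r | p) & (~r | q) & (~p | ~q | r)

(~r | ~p | ~q) & (~r | p) & (~r | q) & (~p | ~q | r)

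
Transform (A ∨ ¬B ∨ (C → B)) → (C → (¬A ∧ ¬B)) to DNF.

(A ∨ ¬B ∨ (C → B)) → (C → (¬A ∧ ¬B))
= ¬(A ∨ ¬B ∨ (C → B)) ∨ (C → (¬A ∧ ¬B))   [eliminate →]
= ¬(A ∨ ¬B ∨ ¬C ∨ B) ∨ (C → (¬A ∧ ¬B))   [eliminate →]
= ¬(A ∨ ¬B ∨ ¬C ∨ B) ∨ ¬C ∨ (¬A ∧ ¬B)   [eliminate →]
= (¬A ∧ ¬¬B ∧ ¬¬C ∧ ¬B) ∨ ¬C ∨ (¬A ∧ ¬B)   [De Morgan]
= (¬A ∧ B ∧ ¬¬C ∧ ¬B) ∨ ¬C ∨ (¬A ∧ ¬B)   [double negation]
= (¬A ∧ B ∧ C ∧ ¬B) ∨ ¬C ∨ (¬A ∧ ¬B)   [double negation]
= ¬C ∨ (¬A ∧ ¬B)   [simplify]

¬C ∨ (¬A ∧ ¬B)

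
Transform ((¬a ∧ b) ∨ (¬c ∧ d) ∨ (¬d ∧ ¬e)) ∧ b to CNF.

(¬a ∨ ¬c ∨ ¬d) ∧ (¬a ∨ ¬c ∨ ¬e) ∧ (¬a ∨ d ∨ ¬e) ∧ b

((¬a ∧ b) ∨ (¬c ∧ d) ∨ (¬d ∧ ¬e)) ∧ b
≡ (¬a ∨ ¬c ∨ ¬d) ∧ (¬a ∨ ¬c ∨ ¬e) ∧ (¬a ∨ d ∨ ¬d) ∧ (¬a ∨ d ∨ ¬e) ∧ (b ∨ ¬c ∨ ¬d) ∧ (b ∨ ¬c ∨ ¬e) ∧ (b ∨ d ∨ ¬d) ∧ (b ∨ d ∨ ¬e) ∧ b   — distribute ∨ over ∧
≡ (¬a ∨ ¬c ∨ ¬d) ∧ (¬a ∨ ¬c ∨ ¬e) ∧ (¬a ∨ d ∨ ¬e) ∧ b   — simplify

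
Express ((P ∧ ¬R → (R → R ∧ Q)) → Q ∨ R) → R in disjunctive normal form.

((P ∧ ¬R → (R → R ∧ Q)) → Q ∨ R) → R
⇔ ¬((P ∧ ¬R → (R → R ∧ Q)) → Q ∨ R) ∨ R
⇔ ¬(¬(P ∧ ¬R → (R → R ∧ Q)) ∨ Q ∨ R) ∨ R
⇔ ¬(¬(¬(P ∧ ¬R) ∨ (R → R ∧ Q)) ∨ Q ∨ R) ∨ R
⇔ ¬(¬(¬(P ∧ ¬R) ∨ ¬R ∨ R ∧ Q) ∨ Q ∨ R) ∨ R
⇔ ¬¬(¬(P ∧ ¬R) ∨ ¬R ∨ R ∧ Q) ∧ ¬Q ∧ ¬R ∨ R
⇔ (¬(P ∧ ¬R) ∨ ¬R ∨ R ∧ Q) ∧ ¬Q ∧ ¬R ∨ R
⇔ (¬P ∨ ¬¬R ∨ ¬R ∨ R ∧ Q) ∧ ¬Q ∧ ¬R ∨ R
⇔ (¬P ∨ R ∨ ¬R ∨ R ∧ Q) ∧ ¬Q ∧ ¬R ∨ R
⇔ ¬P ∧ ¬Q ∧ ¬R ∨ R ∧ ¬Q ∧ ¬R ∨ ¬R ∧ ¬Q ∧ ¬R ∨ R ∧ Q ∧ ¬Q ∧ ¬R ∨ R
⇔ ¬R ∧ ¬Q ∨ R

¬R ∧ ¬Q ∨ R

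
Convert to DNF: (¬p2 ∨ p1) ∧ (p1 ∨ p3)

(¬p2 ∨ p1) ∧ (p1 ∨ p3)
= (¬p2 ∧ p1) ∨ (¬p2 ∧ p3) ∨ (p1 ∧ p1) ∨ (p1 ∧ p3)   [distribute ∧ over ∨]
= (¬p2 ∧ p3) ∨ p1   [simplify]

(¬p2 ∧ p3) ∨ p1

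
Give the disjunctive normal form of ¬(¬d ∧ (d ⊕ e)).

d ∨ (¬d ∧ ¬e)

¬(¬d ∧ (d ⊕ e))
≡ ¬(¬d ∧ ((d ∧ ¬e) ∨ (¬d ∧ e)))   [expand ⊕]
≡ ¬¬d ∨ ¬((d ∧ ¬e) ∨ (¬d ∧ e))   [De Morgan]
≡ d ∨ ¬((d ∧ ¬e) ∨ (¬d ∧ e))   [double negation]
≡ d ∨ (¬(d ∧ ¬e) ∧ ¬(¬d ∧ e))   [De Morgan]
≡ d ∨ ((¬d ∨ ¬¬e) ∧ ¬(¬d ∧ e))   [De Morgan]
≡ d ∨ ((¬d ∨ e) ∧ ¬(¬d ∧ e))   [double negation]
≡ d ∨ ((¬d ∨ e) ∧ (¬¬d ∨ ¬e))   [De Morgan]
≡ d ∨ ((¬d ∨ e) ∧ (d ∨ ¬e))   [double negation]
≡ d ∨ (¬d ∧ d) ∨ (¬d ∧ ¬e) ∨ (e ∧ d) ∨ (e ∧ ¬e)   [distribute ∧ over ∨]
≡ d ∨ (¬d ∧ ¬e)   [simplify]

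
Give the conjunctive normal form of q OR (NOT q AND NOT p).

q OR (NOT q AND NOT p)
⇔ (q OR NOT q) AND (q OR NOT p)   [distribute OR over AND]
⇔ q OR NOT p   [simplify]

q OR NOT p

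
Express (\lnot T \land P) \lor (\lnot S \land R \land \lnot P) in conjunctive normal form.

(\lnot T \land P) \lor (\lnot S \land R \land \lnot P)
= (\lnot T \lor \lnot S) \land (\lnot T \lor R) \land (\lnot T \lor \lnot P) \land (P \lor \lnot S) \land (P \lor R) \land (P \lor \lnot P)   [distribute \lor over \land]
= (\lnot T \lor \lnot S) \land (\lnot T \lor R) \land (\lnot T \lor \lnot P) \land (P \lor \lnot S) \land (P \lor R)   [simplify]

(\lnot T \lor \lnot S) \land (\lnot T \lor R) \land (\lnot T \lor \lnot P) \land (P \lor \lnot S) \land (P \lor R)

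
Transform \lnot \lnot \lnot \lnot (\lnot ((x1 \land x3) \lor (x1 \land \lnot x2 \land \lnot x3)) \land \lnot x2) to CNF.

\lnot \lnot \lnot \lnot (\lnot ((x1 \land x3) \lor (x1 \land \lnot x2 \land \lnot x3)) \land \lnot x2)
≡ \lnot \lnot (\lnot ((x1 \land x3) \lor (x1 \land \lnot x2 \land \lnot x3)) \land \lnot x2)   — double negation
≡ \lnot ((x1 \land x3) \lor (x1 \land \lnot x2 \land \lnot x3)) \land \lnot x2   — double negation
≡ \lnot (x1 \land x3) \land \lnot (x1 \land \lnot x2 \land \lnot x3) \land \lnot x2   — De Morgan
≡ (\lnot x1 \lor \lnot x3) \land \lnot (x1 \land \lnot x2 \land \lnot x3) \land \lnot x2   — De Morgan
≡ (\lnot x1 \lor \lnot x3) \land (\lnot x1 \lor \lnot \lnot x2 \lor \lnot \lnot x3) \land \lnot x2   — De Morgan
≡ (\lnot x1 \lor \lnot x3) \land (\lnot x1 \lor x2 \lor \lnot \lnot x3) \land \lnot x2   — double negation
≡ (\lnot x1 \lor \lnot x3) \land (\lnot x1 \lor x2 \lor x3) \land \lnot x2   — double negation

(\lnot x1 \lor \lnot x3) \land (\lnot x1 \lor x2 \lor x3) \land \lnot x2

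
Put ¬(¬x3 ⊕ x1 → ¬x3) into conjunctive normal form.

(¬x3 ∨ x1) ∧ x3

¬(¬x3 ⊕ x1 → ¬x3)
= ¬(¬(¬x3 ⊕ x1) ∨ ¬x3)
= ¬(¬((¬x3 ∨ x1) ∧ ¬(¬x3 ∧ x1)) ∨ ¬x3)
= ¬¬((¬x3 ∨ x1) ∧ ¬(¬x3 ∧ x1)) ∧ ¬¬x3
= (¬x3 ∨ x1) ∧ ¬(¬x3 ∧ x1) ∧ ¬¬x3
= (¬x3 ∨ x1) ∧ (¬¬x3 ∨ ¬x1) ∧ ¬¬x3
= (¬x3 ∨ x1) ∧ (x3 ∨ ¬x1) ∧ ¬¬x3
= (¬x3 ∨ x1) ∧ (x3 ∨ ¬x1) ∧ x3
= (¬x3 ∨ x1) ∧ x3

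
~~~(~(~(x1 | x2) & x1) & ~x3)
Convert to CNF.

~~~(~(~(x1 | x2) & x1) & ~x3)
≡ ~(~(~(x1 | x2) & x1) & ~x3)   [double negation]
≡ ~~(~(x1 | x2) & x1) | ~~x3   [De Morgan]
≡ (~(x1 | x2) & x1) | ~~x3   [double negation]
≡ (~x1 & ~x2 & x1) | ~~x3   [De Morgan]
≡ (~x1 & ~x2 & x1) | x3   [double negation]
≡ (~x1 | x3) & (~x2 | x3) & (x1 | x3)   [distribute | over &]

(~x1 | x3) & (~x2 | x3) & (x1 | x3)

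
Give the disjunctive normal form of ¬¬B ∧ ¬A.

B ∧ ¬A

¬¬B ∧ ¬A
⇔ B ∧ ¬A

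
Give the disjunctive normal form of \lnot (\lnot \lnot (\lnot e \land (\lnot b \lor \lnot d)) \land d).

e \lor (b \land d) \lor \lnot d

\lnot (\lnot \lnot (\lnot e \land (\lnot b \lor \lnot d)) \land d)
≡ \lnot \lnot \lnot (\lnot e \land (\lnot b \lor \lnot d)) \lor \lnot d   (De Morgan)
≡ \lnot (\lnot e \land (\lnot b \lor \lnot d)) \lor \lnot d   (double negation)
≡ \lnot \lnot e \lor \lnot (\lnot b \lor \lnot d) \lor \lnot d   (De Morgan)
≡ e \lor \lnot (\lnot b \lor \lnot d) \lor \lnot d   (double negation)
≡ e \lor (\lnot \lnot b \land \lnot \lnot d) \lor \lnot d   (De Morgan)
≡ e \lor (b \land \lnot \lnot d) \lor \lnot d   (double negation)
≡ e \lor (b \land d) \lor \lnot d   (double negation)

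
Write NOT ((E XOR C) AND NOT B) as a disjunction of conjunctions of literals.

NOT ((E XOR C) AND NOT B)
= NOT (((E AND NOT C) OR (NOT E AND C)) AND NOT B)   — expand XOR
= NOT ((E AND NOT C) OR (NOT E AND C)) OR NOT NOT B   — De Morgan
= (NOT (E AND NOT C) AND NOT (NOT E AND C)) OR NOT NOT B   — De Morgan
= ((NOT E OR NOT NOT C) AND NOT (NOT E AND C)) OR NOT NOT B   — De Morgan
= ((NOT E OR C) AND NOT (NOT E AND C)) OR NOT NOT B   — double negation
= ((NOT E OR C) AND (NOT NOT E OR NOT C)) OR NOT NOT B   — De Morgan
= ((NOT E OR C) AND (E OR NOT C)) OR NOT NOT B   — double negation
= ((NOT E OR C) AND (E OR NOT C)) OR B   — double negation
= (NOT E AND E) OR (NOT E AND NOT C) OR (C AND E) OR (C AND NOT C) OR B   — distribute AND over OR
= (NOT E AND NOT C) OR (C AND E) OR B   — simplify

(NOT E AND NOT C) OR (C AND E) OR B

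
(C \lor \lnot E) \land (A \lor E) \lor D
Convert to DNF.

(C \lor \lnot E) \land (A \lor E) \lor D
≡ C \land A \lor C \land E \lor \lnot E \land A \lor \lnot E \land E \lor D   (distribute \land over \lor)
≡ C \land A \lor C \land E \lor \lnot E \land A \lor D   (simplify)

C \land A \lor C \land E \lor \lnot E \land A \lor D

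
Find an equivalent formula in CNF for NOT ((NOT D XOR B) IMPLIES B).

NOT ((NOT D XOR B) IMPLIES B)
≡ NOT (NOT (NOT D XOR B) OR B)   (eliminate IMPLIES)
≡ NOT (NOT ((NOT D OR B) AND NOT (NOT D AND B)) OR B)   (expand XOR)
≡ NOT NOT ((NOT D OR B) AND NOT (NOT D AND B)) AND NOT B   (De Morgan)
≡ (NOT D OR B) AND NOT (NOT D AND B) AND NOT B   (double negation)
≡ (NOT D OR B) AND (NOT NOT D OR NOT B) AND NOT B   (De Morgan)
≡ (NOT D OR B) AND (D OR NOT B) AND NOT B   (double negation)
≡ (NOT D OR B) AND NOT B   (simplify)

(NOT D OR B) AND NOT B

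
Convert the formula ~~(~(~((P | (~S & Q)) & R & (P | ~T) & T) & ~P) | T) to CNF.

~~(~(~((P | (~S & Q)) & R & (P | ~T) & T) & ~P) | T)
⇔ ~(~((P | (~S & Q)) & R & (P | ~T) & T) & ~P) | T   — double negation
⇔ ~~((P | (~S & Q)) & R & (P | ~T) & T) | ~~P | T   — De Morgan
⇔ ((P | (~S & Q)) & R & (P | ~T) & T) | ~~P | T   — double negation
⇔ ((P | (~S & Q)) & R & (P | ~T) & T) | P | T   — double negation
⇔ (P | ~S | P | T) & (P | Q | P | T) & (R | P | T) & (P | ~T | P | T) & (T | P | T)   — distribute | over &
⇔ T | P   — simplify

T | P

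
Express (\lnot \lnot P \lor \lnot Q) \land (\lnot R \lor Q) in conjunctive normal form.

(\lnot \lnot P \lor \lnot Q) \land (\lnot R \lor Q)
≡ (P \lor \lnot Q) \land (\lnot R \lor Q)

(P \lor \lnot Q) \land (\lnot R \lor Q)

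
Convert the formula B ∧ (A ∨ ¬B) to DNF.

B ∧ A

B ∧ (A ∨ ¬B)
≡ (B ∧ A) ∨ (B ∧ ¬B)   [distribute ∧ over ∨]
≡ B ∧ A   [simplify]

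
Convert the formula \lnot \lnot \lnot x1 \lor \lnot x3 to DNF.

\lnot x1 \lor \lnot x3

\lnot \lnot \lnot x1 \lor \lnot x3
= \lnot x1 \lor \lnot x3   [double negation]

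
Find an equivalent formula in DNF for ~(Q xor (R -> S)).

~(Q xor (R -> S))
⇔ ~((Q & ~(R -> S)) | (~Q & (R -> S)))   [expand xor]
⇔ ~((Q & ~(~R | S)) | (~Q & (R -> S)))   [eliminate ->]
⇔ ~((Q & ~(~R | S)) | (~Q & (~R | S)))   [eliminate ->]
⇔ ~(Q & ~(~R | S)) & ~(~Q & (~R | S))   [De Morgan]
⇔ (~Q | ~~(~R | S)) & ~(~Q & (~R | S))   [De Morgan]
⇔ (~Q | ~R | S) & ~(~Q & (~R | S))   [double negation]
⇔ (~Q | ~R | S) & (~~Q | ~(~R | S))   [De Morgan]
⇔ (~Q | ~R | S) & (Q | ~(~R | S))   [double negation]
⇔ (~Q | ~R | S) & (Q | (~~R & ~S))   [De Morgan]
⇔ (~Q | ~R | S) & (Q | (R & ~S))   [double negation]
⇔ (~Q & Q) | (~Q & R & ~S) | (~R & Q) | (~R & R & ~S) | (S & Q) | (S & R & ~S)   [distribute & over |]
⇔ (~Q & R & ~S) | (~R & Q) | (S & Q)   [simplify]

(~Q & R & ~S) | (~R & Q) | (S & Q)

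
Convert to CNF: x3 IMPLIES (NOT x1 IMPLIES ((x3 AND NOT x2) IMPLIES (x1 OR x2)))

NOT x3 OR x1 OR x2

x3 IMPLIES (NOT x1 IMPLIES ((x3 AND NOT x2) IMPLIES (x1 OR x2)))
= NOT x3 OR (NOT x1 IMPLIES ((x3 AND NOT x2) IMPLIES (x1 OR x2)))   — eliminate IMPLIES
= NOT x3 OR NOT NOT x1 OR ((x3 AND NOT x2) IMPLIES (x1 OR x2))   — eliminate IMPLIES
= NOT x3 OR NOT NOT x1 OR NOT (x3 AND NOT x2) OR x1 OR x2   — eliminate IMPLIES
= NOT x3 OR x1 OR NOT (x3 AND NOT x2) OR x1 OR x2   — double negation
= NOT x3 OR x1 OR NOT x3 OR NOT NOT x2 OR x1 OR x2   — De Morgan
= NOT x3 OR x1 OR NOT x3 OR x2 OR x1 OR x2   — double negation
= NOT x3 OR x1 OR x2   — simplify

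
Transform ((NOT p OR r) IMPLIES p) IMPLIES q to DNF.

NOT p OR q

((NOT p OR r) IMPLIES p) IMPLIES q
= NOT ((NOT p OR r) IMPLIES p) OR q   — eliminate IMPLIES
= NOT (NOT (NOT p OR r) OR p) OR q   — eliminate IMPLIES
= (NOT NOT (NOT p OR r) AND NOT p) OR q   — De Morgan
= ((NOT p OR r) AND NOT p) OR q   — double negation
= (NOT p AND NOT p) OR (r AND NOT p) OR q   — distribute AND over OR
= NOT p OR q   — simplify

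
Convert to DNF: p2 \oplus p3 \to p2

p2 \oplus p3 \to p2
≡ \lnot (p2 \oplus p3) \lor p2   (eliminate \to)
≡ \lnot (p2 \land \lnot p3 \lor \lnot p2 \land p3) \lor p2   (expand \oplus)
≡ \lnot (p2 \land \lnot p3) \land \lnot (\lnot p2 \land p3) \lor p2   (De Morgan)
≡ (\lnot p2 \lor \lnot \lnot p3) \land \lnot (\lnot p2 \land p3) \lor p2   (De Morgan)
≡ (\lnot p2 \lor p3) \land \lnot (\lnot p2 \land p3) \lor p2   (double negation)
≡ (\lnot p2 \lor p3) \land (\lnot \lnot p2 \lor \lnot p3) \lor p2   (De Morgan)
≡ (\lnot p2 \lor p3) \land (p2 \lor \lnot p3) \lor p2   (double negation)
≡ \lnot p2 \land p2 \lor \lnot p2 \land \lnot p3 \lor p3 \land p2 \lor p3 \land \lnot p3 \lor p2   (distribute \land over \lor)
≡ \lnot p2 \land \lnot p3 \lor p2   (simplify)

\lnot p2 \land \lnot p3 \lor p2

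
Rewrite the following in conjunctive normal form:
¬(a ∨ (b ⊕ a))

¬a ∧ (¬b ∨ a)

¬(a ∨ (b ⊕ a))
= ¬(a ∨ ((b ∨ a) ∧ ¬(b ∧ a)))   [expand ⊕]
= ¬a ∧ ¬((b ∨ a) ∧ ¬(b ∧ a))   [De Morgan]
= ¬a ∧ (¬(b ∨ a) ∨ ¬¬(b ∧ a))   [De Morgan]
= ¬a ∧ ((¬b ∧ ¬a) ∨ ¬¬(b ∧ a))   [De Morgan]
= ¬a ∧ ((¬b ∧ ¬a) ∨ (b ∧ a))   [double negation]
= ¬a ∧ (¬b ∨ b) ∧ (¬b ∨ a) ∧ (¬a ∨ b) ∧ (¬a ∨ a)   [distribute ∨ over ∧]
= ¬a ∧ (¬b ∨ a)   [simplify]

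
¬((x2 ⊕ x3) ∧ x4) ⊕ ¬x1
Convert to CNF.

¬((x2 ⊕ x3) ∧ x4) ⊕ ¬x1
≡ (¬((x2 ⊕ x3) ∧ x4) ∨ ¬x1) ∧ ¬(¬((x2 ⊕ x3) ∧ x4) ∧ ¬x1)   [expand ⊕]
≡ (¬((x2 ∨ x3) ∧ ¬(x2 ∧ x3) ∧ x4) ∨ ¬x1) ∧ ¬(¬((x2 ⊕ x3) ∧ x4) ∧ ¬x1)   [expand ⊕]
≡ (¬((x2 ∨ x3) ∧ ¬(x2 ∧ x3) ∧ x4) ∨ ¬x1) ∧ ¬(¬((x2 ∨ x3) ∧ ¬(x2 ∧ x3) ∧ x4) ∧ ¬x1)   [expand ⊕]
≡ (¬(x2 ∨ x3) ∨ ¬¬(x2 ∧ x3) ∨ ¬x4 ∨ ¬x1) ∧ ¬(¬((x2 ∨ x3) ∧ ¬(x2 ∧ x3) ∧ x4) ∧ ¬x1)   [De Morgan]
≡ ((¬x2 ∧ ¬x3) ∨ ¬¬(x2 ∧ x3) ∨ ¬x4 ∨ ¬x1) ∧ ¬(¬((x2 ∨ x3) ∧ ¬(x2 ∧ x3) ∧ x4) ∧ ¬x1)   [De Morgan]
≡ ((¬x2 ∧ ¬x3) ∨ (x2 ∧ x3) ∨ ¬x4 ∨ ¬x1) ∧ ¬(¬((x2 ∨ x3) ∧ ¬(x2 ∧ x3) ∧ x4) ∧ ¬x1)   [double negation]
≡ ((¬x2 ∧ ¬x3) ∨ (x2 ∧ x3) ∨ ¬x4 ∨ ¬x1) ∧ (¬¬((x2 ∨ x3) ∧ ¬(x2 ∧ x3) ∧ x4) ∨ ¬¬x1)   [De Morgan]
≡ ((¬x2 ∧ ¬x3) ∨ (x2 ∧ x3) ∨ ¬x4 ∨ ¬x1) ∧ (((x2 ∨ x3) ∧ ¬(x2 ∧ x3) ∧ x4) ∨ ¬¬x1)   [double negation]
≡ ((¬x2 ∧ ¬x3) ∨ (x2 ∧ x3) ∨ ¬x4 ∨ ¬x1) ∧ (((x2 ∨ x3) ∧ (¬x2 ∨ ¬x3) ∧ x4) ∨ ¬¬x1)   [De Morgan]
≡ ((¬x2 ∧ ¬x3) ∨ (x2 ∧ x3) ∨ ¬x4 ∨ ¬x1) ∧ (((x2 ∨ x3) ∧ (¬x2 ∨ ¬x3) ∧ x4) ∨ x1)   [double negation]
≡ (¬x2 ∨ x2 ∨ ¬x4 ∨ ¬x1) ∧ (¬x2 ∨ x3 ∨ ¬x4 ∨ ¬x1) ∧ (¬x3 ∨ x2 ∨ ¬x4 ∨ ¬x1) ∧ (¬x3 ∨ x3 ∨ ¬x4 ∨ ¬x1) ∧ (x2 ∨ x3 ∨ x1) ∧ (¬x2 ∨ ¬x3 ∨ x1) ∧ (x4 ∨ x1)   [distribute ∨ over ∧]
≡ (¬x2 ∨ x3 ∨ ¬x4 ∨ ¬x1) ∧ (¬x3 ∨ x2 ∨ ¬x4 ∨ ¬x1) ∧ (x2 ∨ x3 ∨ x1) ∧ (¬x2 ∨ ¬x3 ∨ x1) ∧ (x4 ∨ x1)   [simplify]

(¬x2 ∨ x3 ∨ ¬x4 ∨ ¬x1) ∧ (¬x3 ∨ x2 ∨ ¬x4 ∨ ¬x1) ∧ (x2 ∨ x3 ∨ x1) ∧ (¬x2 ∨ ¬x3 ∨ x1) ∧ (x4 ∨ x1)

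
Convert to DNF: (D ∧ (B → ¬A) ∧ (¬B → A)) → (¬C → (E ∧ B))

¬D ∨ (B ∧ A) ∨ (¬B ∧ ¬A) ∨ C ∨ (E ∧ B)

(D ∧ (B → ¬A) ∧ (¬B → A)) → (¬C → (E ∧ B))
= ¬(D ∧ (B → ¬A) ∧ (¬B → A)) ∨ (¬C → (E ∧ B))   (eliminate →)
= ¬(D ∧ (¬B ∨ ¬A) ∧ (¬B → A)) ∨ (¬C → (E ∧ B))   (eliminate →)
= ¬(D ∧ (¬B ∨ ¬A) ∧ (¬¬B ∨ A)) ∨ (¬C → (E ∧ B))   (eliminate →)
= ¬(D ∧ (¬B ∨ ¬A) ∧ (¬¬B ∨ A)) ∨ ¬¬C ∨ (E ∧ B)   (eliminate →)
= ¬D ∨ ¬(¬B ∨ ¬A) ∨ ¬(¬¬B ∨ A) ∨ ¬¬C ∨ (E ∧ B)   (De Morgan)
= ¬D ∨ (¬¬B ∧ ¬¬A) ∨ ¬(¬¬B ∨ A) ∨ ¬¬C ∨ (E ∧ B)   (De Morgan)
= ¬D ∨ (B ∧ ¬¬A) ∨ ¬(¬¬B ∨ A) ∨ ¬¬C ∨ (E ∧ B)   (double negation)
= ¬D ∨ (B ∧ A) ∨ ¬(¬¬B ∨ A) ∨ ¬¬C ∨ (E ∧ B)   (double negation)
= ¬D ∨ (B ∧ A) ∨ (¬¬¬B ∧ ¬A) ∨ ¬¬C ∨ (E ∧ B)   (De Morgan)
= ¬D ∨ (B ∧ A) ∨ (¬B ∧ ¬A) ∨ ¬¬C ∨ (E ∧ B)   (double negation)
= ¬D ∨ (B ∧ A) ∨ (¬B ∧ ¬A) ∨ C ∨ (E ∧ B)   (double negation)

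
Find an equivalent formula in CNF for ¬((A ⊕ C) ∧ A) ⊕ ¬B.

¬((A ⊕ C) ∧ A) ⊕ ¬B
≡ (¬((A ⊕ C) ∧ A) ∨ ¬B) ∧ ¬(¬((A ⊕ C) ∧ A) ∧ ¬B)   [expand ⊕]
≡ (¬((A ∨ C) ∧ ¬(A ∧ C) ∧ A) ∨ ¬B) ∧ ¬(¬((A ⊕ C) ∧ A) ∧ ¬B)   [expand ⊕]
≡ (¬((A ∨ C) ∧ ¬(A ∧ C) ∧ A) ∨ ¬B) ∧ ¬(¬((A ∨ C) ∧ ¬(A ∧ C) ∧ A) ∧ ¬B)   [expand ⊕]
≡ (¬(A ∨ C) ∨ ¬¬(A ∧ C) ∨ ¬A ∨ ¬B) ∧ ¬(¬((A ∨ C) ∧ ¬(A ∧ C) ∧ A) ∧ ¬B)   [De Morgan]
≡ ((¬A ∧ ¬C) ∨ ¬¬(A ∧ C) ∨ ¬A ∨ ¬B) ∧ ¬(¬((A ∨ C) ∧ ¬(A ∧ C) ∧ A) ∧ ¬B)   [De Morgan]
≡ ((¬A ∧ ¬C) ∨ (A ∧ C) ∨ ¬A ∨ ¬B) ∧ ¬(¬((A ∨ C) ∧ ¬(A ∧ C) ∧ A) ∧ ¬B)   [double negation]
≡ ((¬A ∧ ¬C) ∨ (A ∧ C) ∨ ¬A ∨ ¬B) ∧ (¬¬((A ∨ C) ∧ ¬(A ∧ C) ∧ A) ∨ ¬¬B)   [De Morgan]
≡ ((¬A ∧ ¬C) ∨ (A ∧ C) ∨ ¬A ∨ ¬B) ∧ (((A ∨ C) ∧ ¬(A ∧ C) ∧ A) ∨ ¬¬B)   [double negation]
≡ ((¬A ∧ ¬C) ∨ (A ∧ C) ∨ ¬A ∨ ¬B) ∧ (((A ∨ C) ∧ (¬A ∨ ¬C) ∧ A) ∨ ¬¬B)   [De Morgan]
≡ ((¬A ∧ ¬C) ∨ (A ∧ C) ∨ ¬A ∨ ¬B) ∧ (((A ∨ C) ∧ (¬A ∨ ¬C) ∧ A) ∨ B)   [double negation]
≡ (¬A ∨ A ∨ ¬A ∨ ¬B) ∧ (¬A ∨ C ∨ ¬A ∨ ¬B) ∧ (¬C ∨ A ∨ ¬A ∨ ¬B) ∧ (¬C ∨ C ∨ ¬A ∨ ¬B) ∧ (A ∨ C ∨ B) ∧ (¬A ∨ ¬C ∨ B) ∧ (A ∨ B)   [distribute ∨ over ∧]
≡ (¬A ∨ C ∨ ¬B) ∧ (¬A ∨ ¬C ∨ B) ∧ (A ∨ B)   [simplify]

(¬A ∨ C ∨ ¬B) ∧ (¬A ∨ ¬C ∨ B) ∧ (A ∨ B)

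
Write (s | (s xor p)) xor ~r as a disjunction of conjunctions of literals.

(s | (s xor p)) xor ~r
= ((s | (s xor p)) & ~~r) | (~(s | (s xor p)) & ~r)   — expand xor
= ((s | (s & ~p) | (~s & p)) & ~~r) | (~(s | (s xor p)) & ~r)   — expand xor
= ((s | (s & ~p) | (~s & p)) & ~~r) | (~(s | (s & ~p) | (~s & p)) & ~r)   — expand xor
= ((s | (s & ~p) | (~s & p)) & r) | (~(s | (s & ~p) | (~s & p)) & ~r)   — double negation
= ((s | (s & ~p) | (~s & p)) & r) | (~s & ~(s & ~p) & ~(~s & p) & ~r)   — De Morgan
= ((s | (s & ~p) | (~s & p)) & r) | (~s & (~s | ~~p) & ~(~s & p) & ~r)   — De Morgan
= ((s | (s & ~p) | (~s & p)) & r) | (~s & (~s | p) & ~(~s & p) & ~r)   — double negation
= ((s | (s & ~p) | (~s & p)) & r) | (~s & (~s | p) & (~~s | ~p) & ~r)   — De Morgan
= ((s | (s & ~p) | (~s & p)) & r) | (~s & (~s | p) & (s | ~p) & ~r)   — double negation
= (s & r) | (s & ~p & r) | (~s & p & r) | (~s & ~s & s & ~r) | (~s & ~s & ~p & ~r) | (~s & p & s & ~r) | (~s & p & ~p & ~r)   — distribute & over |
= (s & r) | (~s & p & r) | (~s & ~p & ~r)   — simplify

(s & r) | (~s & p & r) | (~s & ~p & ~r)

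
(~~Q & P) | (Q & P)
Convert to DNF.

Q & P

(~~Q & P) | (Q & P)
⇔ (Q & P) | (Q & P)   — double negation
⇔ Q & P   — simplify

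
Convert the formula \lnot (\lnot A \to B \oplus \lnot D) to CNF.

\lnot (\lnot A \to B \oplus \lnot D)
= \lnot (\lnot \lnot A \lor (B \oplus \lnot D))   (eliminate \to)
= \lnot (\lnot \lnot A \lor (B \lor \lnot D) \land \lnot (B \land \lnot D))   (expand \oplus)
= \lnot \lnot \lnot A \land \lnot ((B \lor \lnot D) \land \lnot (B \land \lnot D))   (De Morgan)
= \lnot A \land \lnot ((B \lor \lnot D) \land \lnot (B \land \lnot D))   (double negation)
= \lnot A \land (\lnot (B \lor \lnot D) \lor \lnot \lnot (B \land \lnot D))   (De Morgan)
= \lnot A \land (\lnot B \land \lnot \lnot D \lor \lnot \lnot (B \land \lnot D))   (De Morgan)
= \lnot A \land (\lnot B \land D \lor \lnot \lnot (B \land \lnot D))   (double negation)
= \lnot A \land (\lnot B \land D \lor B \land \lnot D)   (double negation)
= \lnot A \land (\lnot B \lor B) \land (\lnot B \lor \lnot D) \land (D \lor B) \land (D \lor \lnot D)   (distribute \lor over \land)
= \lnot A \land (\lnot B \lor \lnot D) \land (D \lor B)   (simplify)

\lnot A \land (\lnot B \lor \lnot D) \land (D \lor B)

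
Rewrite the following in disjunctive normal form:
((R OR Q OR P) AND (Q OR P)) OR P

Q OR P

((R OR Q OR P) AND (Q OR P)) OR P
⇔ (R AND Q) OR (R AND P) OR (Q AND Q) OR (Q AND P) OR (P AND Q) OR (P AND P) OR P   [distribute AND over OR]
⇔ Q OR P   [simplify]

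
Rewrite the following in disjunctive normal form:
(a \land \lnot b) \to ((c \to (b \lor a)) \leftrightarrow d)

(a \land \lnot b) \to ((c \to (b \lor a)) \leftrightarrow d)
⇔ \lnot (a \land \lnot b) \lor ((c \to (b \lor a)) \leftrightarrow d)   — eliminate \to
⇔ \lnot (a \land \lnot b) \lor (((c \to (b \lor a)) \to d) \land (d \to (c \to (b \lor a))))   — eliminate \leftrightarrow
⇔ \lnot (a \land \lnot b) \lor ((\lnot (c \to (b \lor a)) \lor d) \land (d \to (c \to (b \lor a))))   — eliminate \to
⇔ \lnot (a \land \lnot b) \lor ((\lnot (\lnot c \lor b \lor a) \lor d) \land (d \to (c \to (b \lor a))))   — eliminate \to
⇔ \lnot (a \land \lnot b) \lor ((\lnot (\lnot c \lor b \lor a) \lor d) \land (\lnot d \lor (c \to (b \lor a))))   — eliminate \to
⇔ \lnot (a \land \lnot b) \lor ((\lnot (\lnot c \lor b \lor a) \lor d) \land (\lnot d \lor \lnot c \lor b \lor a))   — eliminate \to
⇔ \lnot a \lor \lnot \lnot b \lor ((\lnot (\lnot c \lor b \lor a) \lor d) \land (\lnot d \lor \lnot c \lor b \lor a))   — De Morgan
⇔ \lnot a \lor b \lor ((\lnot (\lnot c \lor b \lor a) \lor d) \land (\lnot d \lor \lnot c \lor b \lor a))   — double negation
⇔ \lnot a \lor b \lor (((\lnot \lnot c \land \lnot b \land \lnot a) \lor d) \land (\lnot d \lor \lnot c \lor b \lor a))   — De Morgan
⇔ \lnot a \lor b \lor (((c \land \lnot b \land \lnot a) \lor d) \land (\lnot d \lor \lnot c \lor b \lor a))   — double negation
⇔ \lnot a \lor b \lor (c \land \lnot b \land \lnot a \land \lnot d) \lor (c \land \lnot b \land \lnot a \land \lnot c) \lor (c \land \lnot b \land \lnot a \land b) \lor (c \land \lnot b \land \lnot a \land a) \lor (d \land \lnot d) \lor (d \land \lnot c) \lor (d \land b) \lor (d \land a)   — distribute \land over \lor
⇔ \lnot a \lor b \lor (d \land \lnot c) \lor (d \land a)   — simplify

\lnot a \lor b \lor (d \land \lnot c) \lor (d \land a)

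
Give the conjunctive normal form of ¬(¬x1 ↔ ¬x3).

(¬x1 ∨ ¬x3) ∧ (x3 ∨ x1)

¬(¬x1 ↔ ¬x3)
≡ ¬((¬x1 → ¬x3) ∧ (¬x3 → ¬x1))
≡ ¬((¬¬x1 ∨ ¬x3) ∧ (¬x3 → ¬x1))
≡ ¬((¬¬x1 ∨ ¬x3) ∧ (¬¬x3 ∨ ¬x1))
≡ ¬(¬¬x1 ∨ ¬x3) ∨ ¬(¬¬x3 ∨ ¬x1)
≡ ¬¬¬x1 ∧ ¬¬x3 ∨ ¬(¬¬x3 ∨ ¬x1)
≡ ¬x1 ∧ ¬¬x3 ∨ ¬(¬¬x3 ∨ ¬x1)
≡ ¬x1 ∧ x3 ∨ ¬(¬¬x3 ∨ ¬x1)
≡ ¬x1 ∧ x3 ∨ ¬¬¬x3 ∧ ¬¬x1
≡ ¬x1 ∧ x3 ∨ ¬x3 ∧ ¬¬x1
≡ ¬x1 ∧ x3 ∨ ¬x3 ∧ x1
≡ (¬x1 ∨ ¬x3) ∧ (¬x1 ∨ x1) ∧ (x3 ∨ ¬x3) ∧ (x3 ∨ x1)
≡ (¬x1 ∨ ¬x3) ∧ (x3 ∨ x1)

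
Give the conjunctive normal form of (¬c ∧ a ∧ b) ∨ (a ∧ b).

a ∧ b

(¬c ∧ a ∧ b) ∨ (a ∧ b)
⇔ (¬c ∨ a) ∧ (¬c ∨ b) ∧ (a ∨ a) ∧ (a ∨ b) ∧ (b ∨ a) ∧ (b ∨ b)   — distribute ∨ over ∧
⇔ a ∧ b   — simplify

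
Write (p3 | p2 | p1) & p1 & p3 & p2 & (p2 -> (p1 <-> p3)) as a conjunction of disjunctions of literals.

(p3 | p2 | p1) & p1 & p3 & p2 & (p2 -> (p1 <-> p3))
≡ (p3 | p2 | p1) & p1 & p3 & p2 & (~p2 | (p1 <-> p3))   [eliminate ->]
≡ (p3 | p2 | p1) & p1 & p3 & p2 & (~p2 | ((p1 -> p3) & (p3 -> p1)))   [eliminate <->]
≡ (p3 | p2 | p1) & p1 & p3 & p2 & (~p2 | ((~p1 | p3) & (p3 -> p1)))   [eliminate ->]
≡ (p3 | p2 | p1) & p1 & p3 & p2 & (~p2 | ((~p1 | p3) & (~p3 | p1)))   [eliminate ->]
≡ (p3 | p2 | p1) & p1 & p3 & p2 & (~p2 | ~p1 | p3) & (~p2 | ~p3 | p1)   [distribute | over &]
≡ p1 & p3 & p2   [simplify]

p1 & p3 & p2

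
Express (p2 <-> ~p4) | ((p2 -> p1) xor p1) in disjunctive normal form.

(~p2 & p4) | (~p4 & p2) | (~p2 & ~p1)

(p2 <-> ~p4) | ((p2 -> p1) xor p1)
⇔ ((p2 -> ~p4) & (~p4 -> p2)) | ((p2 -> p1) xor p1)   [eliminate <->]
⇔ ((~p2 | ~p4) & (~p4 -> p2)) | ((p2 -> p1) xor p1)   [eliminate ->]
⇔ ((~p2 | ~p4) & (~~p4 | p2)) | ((p2 -> p1) xor p1)   [eliminate ->]
⇔ ((~p2 | ~p4) & (~~p4 | p2)) | ((p2 -> p1) & ~p1) | (~(p2 -> p1) & p1)   [expand xor]
⇔ ((~p2 | ~p4) & (~~p4 | p2)) | ((~p2 | p1) & ~p1) | (~(p2 -> p1) & p1)   [eliminate ->]
⇔ ((~p2 | ~p4) & (~~p4 | p2)) | ((~p2 | p1) & ~p1) | (~(~p2 | p1) & p1)   [eliminate ->]
⇔ ((~p2 | ~p4) & (p4 | p2)) | ((~p2 | p1) & ~p1) | (~(~p2 | p1) & p1)   [double negation]
⇔ ((~p2 | ~p4) & (p4 | p2)) | ((~p2 | p1) & ~p1) | (~~p2 & ~p1 & p1)   [De Morgan]
⇔ ((~p2 | ~p4) & (p4 | p2)) | ((~p2 | p1) & ~p1) | (p2 & ~p1 & p1)   [double negation]
⇔ (~p2 & p4) | (~p2 & p2) | (~p4 & p4) | (~p4 & p2) | (~p2 & ~p1) | (p1 & ~p1) | (p2 & ~p1 & p1)   [distribute & over |]
⇔ (~p2 & p4) | (~p4 & p2) | (~p2 & ~p1)   [simplify]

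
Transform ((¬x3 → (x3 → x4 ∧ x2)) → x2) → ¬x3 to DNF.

((¬x3 → (x3 → x4 ∧ x2)) → x2) → ¬x3
≡ ¬((¬x3 → (x3 → x4 ∧ x2)) → x2) ∨ ¬x3
≡ ¬(¬(¬x3 → (x3 → x4 ∧ x2)) ∨ x2) ∨ ¬x3
≡ ¬(¬(¬¬x3 ∨ (x3 → x4 ∧ x2)) ∨ x2) ∨ ¬x3
≡ ¬(¬(¬¬x3 ∨ ¬x3 ∨ x4 ∧ x2) ∨ x2) ∨ ¬x3
≡ ¬¬(¬¬x3 ∨ ¬x3 ∨ x4 ∧ x2) ∧ ¬x2 ∨ ¬x3
≡ (¬¬x3 ∨ ¬x3 ∨ x4 ∧ x2) ∧ ¬x2 ∨ ¬x3
≡ (x3 ∨ ¬x3 ∨ x4 ∧ x2) ∧ ¬x2 ∨ ¬x3
≡ x3 ∧ ¬x2 ∨ ¬x3 ∧ ¬x2 ∨ x4 ∧ x2 ∧ ¬x2 ∨ ¬x3
≡ x3 ∧ ¬x2 ∨ ¬x3

x3 ∧ ¬x2 ∨ ¬x3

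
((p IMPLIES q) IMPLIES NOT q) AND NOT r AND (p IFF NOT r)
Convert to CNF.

((p IMPLIES q) IMPLIES NOT q) AND NOT r AND (p IFF NOT r)
≡ (NOT (p IMPLIES q) OR NOT q) AND NOT r AND (p IFF NOT r)   (eliminate IMPLIES)
≡ (NOT (NOT p OR q) OR NOT q) AND NOT r AND (p IFF NOT r)   (eliminate IMPLIES)
≡ (NOT (NOT p OR q) OR NOT q) AND NOT r AND (p IMPLIES NOT r) AND (NOT r IMPLIES p)   (eliminate IFF)
≡ (NOT (NOT p OR q) OR NOT q) AND NOT r AND (NOT p OR NOT r) AND (NOT r IMPLIES p)   (eliminate IMPLIES)
≡ (NOT (NOT p OR q) OR NOT q) AND NOT r AND (NOT p OR NOT r) AND (NOT NOT r OR p)   (eliminate IMPLIES)
≡ ((NOT NOT p AND NOT q) OR NOT q) AND NOT r AND (NOT p OR NOT r) AND (NOT NOT r OR p)   (De Morgan)
≡ ((p AND NOT q) OR NOT q) AND NOT r AND (NOT p OR NOT r) AND (NOT NOT r OR p)   (double negation)
≡ ((p AND NOT q) OR NOT q) AND NOT r AND (NOT p OR NOT r) AND (r OR p)   (double negation)
≡ (p OR NOT q) AND (NOT q OR NOT q) AND NOT r AND (NOT p OR NOT r) AND (r OR p)   (distribute OR over AND)
≡ NOT q AND NOT r AND (r OR p)   (simplify)

NOT q AND NOT r AND (r OR p)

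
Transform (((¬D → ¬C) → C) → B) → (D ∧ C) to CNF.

C ∧ (¬B ∨ D)

(((¬D → ¬C) → C) → B) → (D ∧ C)
⇔ ¬(((¬D → ¬C) → C) → B) ∨ (D ∧ C)   — eliminate →
⇔ ¬(¬((¬D → ¬C) → C) ∨ B) ∨ (D ∧ C)   — eliminate →
⇔ ¬(¬(¬(¬D → ¬C) ∨ C) ∨ B) ∨ (D ∧ C)   — eliminate →
⇔ ¬(¬(¬(¬¬D ∨ ¬C) ∨ C) ∨ B) ∨ (D ∧ C)   — eliminate →
⇔ (¬¬(¬(¬¬D ∨ ¬C) ∨ C) ∧ ¬B) ∨ (D ∧ C)   — De Morgan
⇔ ((¬(¬¬D ∨ ¬C) ∨ C) ∧ ¬B) ∨ (D ∧ C)   — double negation
⇔ (((¬¬¬D ∧ ¬¬C) ∨ C) ∧ ¬B) ∨ (D ∧ C)   — De Morgan
⇔ (((¬D ∧ ¬¬C) ∨ C) ∧ ¬B) ∨ (D ∧ C)   — double negation
⇔ (((¬D ∧ C) ∨ C) ∧ ¬B) ∨ (D ∧ C)   — double negation
⇔ (¬D ∨ C ∨ D) ∧ (¬D ∨ C ∨ C) ∧ (C ∨ C ∨ D) ∧ (C ∨ C ∨ C) ∧ (¬B ∨ D) ∧ (¬B ∨ C)   — distribute ∨ over ∧
⇔ C ∧ (¬B ∨ D)   — simplify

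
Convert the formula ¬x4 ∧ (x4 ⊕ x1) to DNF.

¬x4 ∧ (x4 ⊕ x1)
= ¬x4 ∧ ((x4 ∧ ¬x1) ∨ (¬x4 ∧ x1))   — expand ⊕
= (¬x4 ∧ x4 ∧ ¬x1) ∨ (¬x4 ∧ ¬x4 ∧ x1)   — distribute ∧ over ∨
= ¬x4 ∧ x1   — simplify

¬x4 ∧ x1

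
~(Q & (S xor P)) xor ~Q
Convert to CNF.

(~Q | ~S | P) & (~Q | ~P | S) & Q

~(Q & (S xor P)) xor ~Q
≡ (~(Q & (S xor P)) | ~Q) & ~(~(Q & (S xor P)) & ~Q)
≡ (~(Q & (S | P) & ~(S & P)) | ~Q) & ~(~(Q & (S xor P)) & ~Q)
≡ (~(Q & (S | P) & ~(S & P)) | ~Q) & ~(~(Q & (S | P) & ~(S & P)) & ~Q)
≡ (~Q | ~(S | P) | ~~(S & P) | ~Q) & ~(~(Q & (S | P) & ~(S & P)) & ~Q)
≡ (~Q | (~S & ~P) | ~~(S & P) | ~Q) & ~(~(Q & (S | P) & ~(S & P)) & ~Q)
≡ (~Q | (~S & ~P) | (S & P) | ~Q) & ~(~(Q & (S | P) & ~(S & P)) & ~Q)
≡ (~Q | (~S & ~P) | (S & P) | ~Q) & (~~(Q & (S | P) & ~(S & P)) | ~~Q)
≡ (~Q | (~S & ~P) | (S & P) | ~Q) & ((Q & (S | P) & ~(S & P)) | ~~Q)
≡ (~Q | (~S & ~P) | (S & P) | ~Q) & ((Q & (S | P) & (~S | ~P)) | ~~Q)
≡ (~Q | (~S & ~P) | (S & P) | ~Q) & ((Q & (S | P) & (~S | ~P)) | Q)
≡ (~Q | ~S | S | ~Q) & (~Q | ~S | P | ~Q) & (~Q | ~P | S | ~Q) & (~Q | ~P | P | ~Q) & (Q | Q) & (S | P | Q) & (~S | ~P | Q)
≡ (~Q | ~S | P) & (~Q | ~P | S) & Q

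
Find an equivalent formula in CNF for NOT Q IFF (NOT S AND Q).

Q AND (S OR NOT Q)

NOT Q IFF (NOT S AND Q)
⇔ (NOT Q IMPLIES (NOT S AND Q)) AND ((NOT S AND Q) IMPLIES NOT Q)   (eliminate IFF)
⇔ (NOT NOT Q OR (NOT S AND Q)) AND ((NOT S AND Q) IMPLIES NOT Q)   (eliminate IMPLIES)
⇔ (NOT NOT Q OR (NOT S AND Q)) AND (NOT (NOT S AND Q) OR NOT Q)   (eliminate IMPLIES)
⇔ (Q OR (NOT S AND Q)) AND (NOT (NOT S AND Q) OR NOT Q)   (double negation)
⇔ (Q OR (NOT S AND Q)) AND (NOT NOT S OR NOT Q OR NOT Q)   (De Morgan)
⇔ (Q OR (NOT S AND Q)) AND (S OR NOT Q OR NOT Q)   (double negation)
⇔ (Q OR NOT S) AND (Q OR Q) AND (S OR NOT Q OR NOT Q)   (distribute OR over AND)
⇔ Q AND (S OR NOT Q)   (simplify)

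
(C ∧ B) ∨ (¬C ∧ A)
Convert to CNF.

(C ∧ B) ∨ (¬C ∧ A)
≡ (C ∨ ¬C) ∧ (C ∨ A) ∧ (B ∨ ¬C) ∧ (B ∨ A)   [distribute ∨ over ∧]
≡ (C ∨ A) ∧ (B ∨ ¬C) ∧ (B ∨ A)   [simplify]

(C ∨ A) ∧ (B ∨ ¬C) ∧ (B ∨ A)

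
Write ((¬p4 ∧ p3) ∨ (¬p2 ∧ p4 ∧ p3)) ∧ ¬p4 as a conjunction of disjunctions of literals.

((¬p4 ∧ p3) ∨ (¬p2 ∧ p4 ∧ p3)) ∧ ¬p4
⇔ (¬p4 ∨ ¬p2) ∧ (¬p4 ∨ p4) ∧ (¬p4 ∨ p3) ∧ (p3 ∨ ¬p2) ∧ (p3 ∨ p4) ∧ (p3 ∨ p3) ∧ ¬p4   (distribute ∨ over ∧)
⇔ p3 ∧ ¬p4   (simplify)

p3 ∧ ¬p4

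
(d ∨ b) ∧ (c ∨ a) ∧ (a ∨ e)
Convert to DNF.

(d ∨ b) ∧ (c ∨ a) ∧ (a ∨ e)
≡ (d ∧ c ∧ a) ∨ (d ∧ c ∧ e) ∨ (d ∧ a ∧ a) ∨ (d ∧ a ∧ e) ∨ (b ∧ c ∧ a) ∨ (b ∧ c ∧ e) ∨ (b ∧ a ∧ a) ∨ (b ∧ a ∧ e)
≡ (d ∧ c ∧ e) ∨ (d ∧ a) ∨ (b ∧ c ∧ e) ∨ (b ∧ a)

(d ∧ c ∧ e) ∨ (d ∧ a) ∨ (b ∧ c ∧ e) ∨ (b ∧ a)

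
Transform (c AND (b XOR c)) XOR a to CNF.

(c AND (b XOR c)) XOR a
⇔ ((c AND (b XOR c)) OR a) AND NOT (c AND (b XOR c) AND a)   (expand XOR)
⇔ ((c AND (b OR c) AND NOT (b AND c)) OR a) AND NOT (c AND (b XOR c) AND a)   (expand XOR)
⇔ ((c AND (b OR c) AND NOT (b AND c)) OR a) AND NOT (c AND (b OR c) AND NOT (b AND c) AND a)   (expand XOR)
⇔ ((c AND (b OR c) AND (NOT b OR NOT c)) OR a) AND NOT (c AND (b OR c) AND NOT (b AND c) AND a)   (De Morgan)
⇔ ((c AND (b OR c) AND (NOT b OR NOT c)) OR a) AND (NOT c OR NOT (b OR c) OR NOT NOT (b AND c) OR NOT a)   (De Morgan)
⇔ ((c AND (b OR c) AND (NOT b OR NOT c)) OR a) AND (NOT c OR (NOT b AND NOT c) OR NOT NOT (b AND c) OR NOT a)   (De Morgan)
⇔ ((c AND (b OR c) AND (NOT b OR NOT c)) OR a) AND (NOT c OR (NOT b AND NOT c) OR (b AND c) OR NOT a)   (double negation)
⇔ (c OR a) AND (b OR c OR a) AND (NOT b OR NOT c OR a) AND (NOT c OR NOT b OR b OR NOT a) AND (NOT c OR NOT b OR c OR NOT a) AND (NOT c OR NOT c OR b OR NOT a) AND (NOT c OR NOT c OR c OR NOT a)   (distribute OR over AND)
⇔ (c OR a) AND (NOT b OR NOT c OR a) AND (NOT c OR b OR NOT a)   (simplify)

(c OR a) AND (NOT b OR NOT c OR a) AND (NOT c OR b OR NOT a)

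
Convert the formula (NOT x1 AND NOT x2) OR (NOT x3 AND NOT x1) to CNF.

(NOT x1 AND NOT x2) OR (NOT x3 AND NOT x1)
≡ (NOT x1 OR NOT x3) AND (NOT x1 OR NOT x1) AND (NOT x2 OR NOT x3) AND (NOT x2 OR NOT x1)   — distribute OR over AND
≡ NOT x1 AND (NOT x2 OR NOT x3)   — simplify

NOT x1 AND (NOT x2 OR NOT x3)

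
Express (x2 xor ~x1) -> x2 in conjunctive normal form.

(x2 xor ~x1) -> x2
= ~(x2 xor ~x1) | x2   [eliminate ->]
= ~((x2 | ~x1) & ~(x2 & ~x1)) | x2   [expand xor]
= ~(x2 | ~x1) | ~~(x2 & ~x1) | x2   [De Morgan]
= (~x2 & ~~x1) | ~~(x2 & ~x1) | x2   [De Morgan]
= (~x2 & x1) | ~~(x2 & ~x1) | x2   [double negation]
= (~x2 & x1) | (x2 & ~x1) | x2   [double negation]
= (~x2 | x2 | x2) & (~x2 | ~x1 | x2) & (x1 | x2 | x2) & (x1 | ~x1 | x2)   [distribute | over &]
= x1 | x2   [simplify]

x1 | x2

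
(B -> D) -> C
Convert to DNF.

(B -> D) -> C
≡ ~(B -> D) | C   [eliminate ->]
≡ ~(~B | D) | C   [eliminate ->]
≡ (~~B & ~D) | C   [De Morgan]
≡ (B & ~D) | C   [double negation]

(B & ~D) | C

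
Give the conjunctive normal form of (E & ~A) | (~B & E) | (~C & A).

(E & ~A) | (~B & E) | (~C & A)
= (E | ~B | ~C) & (E | ~B | A) & (E | E | ~C) & (E | E | A) & (~A | ~B | ~C) & (~A | ~B | A) & (~A | E | ~C) & (~A | E | A)
= (E | ~C) & (E | A) & (~A | ~B | ~C)

(E | ~C) & (E | A) & (~A | ~B | ~C)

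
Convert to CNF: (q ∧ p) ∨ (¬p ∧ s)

(q ∨ ¬p) ∧ (q ∨ s) ∧ (p ∨ s)

(q ∧ p) ∨ (¬p ∧ s)
= (q ∨ ¬p) ∧ (q ∨ s) ∧ (p ∨ ¬p) ∧ (p ∨ s)   [distribute ∨ over ∧]
= (q ∨ ¬p) ∧ (q ∨ s) ∧ (p ∨ s)   [simplify]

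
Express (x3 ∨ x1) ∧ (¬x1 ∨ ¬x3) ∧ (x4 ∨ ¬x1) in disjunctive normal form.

(x3 ∧ ¬x1) ∨ (x1 ∧ ¬x3 ∧ x4)

(x3 ∨ x1) ∧ (¬x1 ∨ ¬x3) ∧ (x4 ∨ ¬x1)
⇔ (x3 ∧ ¬x1 ∧ x4) ∨ (x3 ∧ ¬x1 ∧ ¬x1) ∨ (x3 ∧ ¬x3 ∧ x4) ∨ (x3 ∧ ¬x3 ∧ ¬x1) ∨ (x1 ∧ ¬x1 ∧ x4) ∨ (x1 ∧ ¬x1 ∧ ¬x1) ∨ (x1 ∧ ¬x3 ∧ x4) ∨ (x1 ∧ ¬x3 ∧ ¬x1)   — distribute ∧ over ∨
⇔ (x3 ∧ ¬x1) ∨ (x1 ∧ ¬x3 ∧ x4)   — simplify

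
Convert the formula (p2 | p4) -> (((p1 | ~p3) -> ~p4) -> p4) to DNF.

(p2 | p4) -> (((p1 | ~p3) -> ~p4) -> p4)
⇔ ~(p2 | p4) | (((p1 | ~p3) -> ~p4) -> p4)
⇔ ~(p2 | p4) | ~((p1 | ~p3) -> ~p4) | p4
⇔ ~(p2 | p4) | ~(~(p1 | ~p3) | ~p4) | p4
⇔ (~p2 & ~p4) | ~(~(p1 | ~p3) | ~p4) | p4
⇔ (~p2 & ~p4) | (~~(p1 | ~p3) & ~~p4) | p4
⇔ (~p2 & ~p4) | ((p1 | ~p3) & ~~p4) | p4
⇔ (~p2 & ~p4) | ((p1 | ~p3) & p4) | p4
⇔ (~p2 & ~p4) | (p1 & p4) | (~p3 & p4) | p4
⇔ (~p2 & ~p4) | p4

(~p2 & ~p4) | p4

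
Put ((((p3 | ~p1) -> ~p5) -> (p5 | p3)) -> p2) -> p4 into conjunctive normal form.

((((p3 | ~p1) -> ~p5) -> (p5 | p3)) -> p2) -> p4
= ~((((p3 | ~p1) -> ~p5) -> (p5 | p3)) -> p2) | p4   [eliminate ->]
= ~(~(((p3 | ~p1) -> ~p5) -> (p5 | p3)) | p2) | p4   [eliminate ->]
= ~(~(~((p3 | ~p1) -> ~p5) | p5 | p3) | p2) | p4   [eliminate ->]
= ~(~(~(~(p3 | ~p1) | ~p5) | p5 | p3) | p2) | p4   [eliminate ->]
= (~~(~(~(p3 | ~p1) | ~p5) | p5 | p3) & ~p2) | p4   [De Morgan]
= ((~(~(p3 | ~p1) | ~p5) | p5 | p3) & ~p2) | p4   [double negation]
= (((~~(p3 | ~p1) & ~~p5) | p5 | p3) & ~p2) | p4   [De Morgan]
= ((((p3 | ~p1) & ~~p5) | p5 | p3) & ~p2) | p4   [double negation]
= ((((p3 | ~p1) & p5) | p5 | p3) & ~p2) | p4   [double negation]
= (p3 | ~p1 | p5 | p3 | p4) & (p5 | p5 | p3 | p4) & (~p2 | p4)   [distribute | over &]
= (p5 | p3 | p4) & (~p2 | p4)   [simplify]

(p5 | p3 | p4) & (~p2 | p4)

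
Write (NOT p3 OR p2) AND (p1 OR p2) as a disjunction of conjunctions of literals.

(NOT p3 AND p1) OR p2

(NOT p3 OR p2) AND (p1 OR p2)
≡ (NOT p3 AND p1) OR (NOT p3 AND p2) OR (p2 AND p1) OR (p2 AND p2)   — distribute AND over OR
≡ (NOT p3 AND p1) OR p2   — simplify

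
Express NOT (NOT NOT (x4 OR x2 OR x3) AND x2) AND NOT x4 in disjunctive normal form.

NOT (NOT NOT (x4 OR x2 OR x3) AND x2) AND NOT x4
≡ (NOT NOT NOT (x4 OR x2 OR x3) OR NOT x2) AND NOT x4   [De Morgan]
≡ (NOT (x4 OR x2 OR x3) OR NOT x2) AND NOT x4   [double negation]
≡ ((NOT x4 AND NOT x2 AND NOT x3) OR NOT x2) AND NOT x4   [De Morgan]
≡ (NOT x4 AND NOT x2 AND NOT x3 AND NOT x4) OR (NOT x2 AND NOT x4)   [distribute AND over OR]
≡ NOT x2 AND NOT x4   [simplify]

NOT x2 AND NOT x4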